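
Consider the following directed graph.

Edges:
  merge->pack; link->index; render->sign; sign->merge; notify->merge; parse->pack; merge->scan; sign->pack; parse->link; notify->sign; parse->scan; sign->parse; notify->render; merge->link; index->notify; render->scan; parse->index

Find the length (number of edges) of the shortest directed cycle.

For each vertex v, BFS finds the shortest path from v back to v.
The shortest such closed walk is notify → merge → link → index → notify, length 4.

4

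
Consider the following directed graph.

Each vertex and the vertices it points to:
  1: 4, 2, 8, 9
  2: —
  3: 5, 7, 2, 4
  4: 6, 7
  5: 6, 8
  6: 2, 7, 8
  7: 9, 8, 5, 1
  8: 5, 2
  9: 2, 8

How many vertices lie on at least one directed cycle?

7

A vertex is on a directed cycle iff it belongs to a strongly connected component of size ≥ 2 (or has a self-loop).
The vertices on cycles are {1, 4, 5, 6, 7, 8, 9} — 7 in total.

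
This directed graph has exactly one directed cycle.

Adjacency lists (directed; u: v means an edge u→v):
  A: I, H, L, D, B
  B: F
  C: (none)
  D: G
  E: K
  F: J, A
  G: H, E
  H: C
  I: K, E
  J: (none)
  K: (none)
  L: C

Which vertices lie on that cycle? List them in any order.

A, B, F

DFS with gray/black marking from A:
A gray
  I gray
    K gray
    K black
    E gray
      E→K: K black — skip
    E black
  I black
  H gray
    C gray
    C black
  H black
  L gray
    L→C: C black — skip
  L black
  D gray
    G gray
      G→H: H black — skip
      G→E: E black — skip
    G black
  D black
  B gray
    F gray
      J gray
      J black
      F→A: A is gray → back edge
Back edge closes the cycle A → B → F → A; its vertices are {A, B, F}.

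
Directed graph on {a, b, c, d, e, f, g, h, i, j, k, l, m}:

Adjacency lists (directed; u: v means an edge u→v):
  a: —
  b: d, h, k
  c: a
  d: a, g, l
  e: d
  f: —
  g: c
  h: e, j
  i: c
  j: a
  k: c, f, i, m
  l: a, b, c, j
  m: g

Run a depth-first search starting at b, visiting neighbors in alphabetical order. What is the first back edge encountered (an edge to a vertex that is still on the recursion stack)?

l→b

DFS from b (visiting neighbors in alphabetical order); mark gray on enter, black on exit:
b gray
  d gray
    a gray
    a black
    g gray
      c gray
        c→a: a black — skip
      c black
    g black
    l gray
      l→a: a black — skip
      l→b: b is gray → back edge
First back edge: l → b.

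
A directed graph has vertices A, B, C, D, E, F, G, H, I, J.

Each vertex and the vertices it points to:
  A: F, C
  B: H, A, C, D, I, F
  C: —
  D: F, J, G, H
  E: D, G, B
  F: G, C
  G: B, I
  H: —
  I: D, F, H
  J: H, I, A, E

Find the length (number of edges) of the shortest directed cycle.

3

For each vertex v, BFS finds the shortest path from v back to v.
The shortest such closed walk is E → D → J → E, length 3.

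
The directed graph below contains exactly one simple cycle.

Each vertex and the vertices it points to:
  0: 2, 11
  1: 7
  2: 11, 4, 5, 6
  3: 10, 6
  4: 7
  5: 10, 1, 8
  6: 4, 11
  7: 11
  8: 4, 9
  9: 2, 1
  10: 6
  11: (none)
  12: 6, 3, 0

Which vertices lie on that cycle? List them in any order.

2, 5, 8, 9

DFS with gray/black marking from 2:
2 gray
  11 gray
  11 black
  4 gray
    7 gray
      7→11: 11 black — skip
    7 black
  4 black
  5 gray
    10 gray
      6 gray
        6→4: 4 black — skip
        6→11: 11 black — skip
      6 black
    10 black
    1 gray
      1→7: 7 black — skip
    1 black
    8 gray
      8→4: 4 black — skip
      9 gray
        9→2: 2 is gray → back edge
Back edge closes the cycle 2 → 5 → 8 → 9 → 2; its vertices are {2, 5, 8, 9}.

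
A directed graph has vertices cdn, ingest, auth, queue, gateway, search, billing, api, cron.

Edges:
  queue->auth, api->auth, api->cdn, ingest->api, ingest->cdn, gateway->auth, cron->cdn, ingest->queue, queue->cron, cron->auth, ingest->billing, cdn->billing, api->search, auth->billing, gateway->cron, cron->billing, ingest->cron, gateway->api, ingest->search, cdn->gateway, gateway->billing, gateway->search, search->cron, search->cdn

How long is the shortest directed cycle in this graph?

3

For each vertex v, BFS finds the shortest path from v back to v.
The shortest such closed walk is api → cdn → gateway → api, length 3.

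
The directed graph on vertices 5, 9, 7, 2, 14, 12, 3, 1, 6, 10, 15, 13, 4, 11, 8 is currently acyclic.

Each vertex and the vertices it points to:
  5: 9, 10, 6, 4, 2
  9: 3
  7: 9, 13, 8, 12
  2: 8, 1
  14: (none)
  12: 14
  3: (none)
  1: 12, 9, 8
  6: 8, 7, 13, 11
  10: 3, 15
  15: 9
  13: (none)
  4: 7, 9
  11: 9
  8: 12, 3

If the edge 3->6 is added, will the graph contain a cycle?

Yes

Adding 3→6 creates a cycle iff 6 can already reach 3.
Path from 6: 6 → 8 → 3.
So 6 → … → 3 → 6 is a cycle.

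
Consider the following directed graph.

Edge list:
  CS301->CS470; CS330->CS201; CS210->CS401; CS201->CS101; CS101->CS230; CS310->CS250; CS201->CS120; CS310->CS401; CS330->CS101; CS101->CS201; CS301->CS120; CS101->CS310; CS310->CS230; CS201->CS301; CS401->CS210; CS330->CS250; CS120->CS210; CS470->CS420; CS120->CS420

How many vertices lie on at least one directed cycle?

4

A vertex is on a directed cycle iff it belongs to a strongly connected component of size ≥ 2 (or has a self-loop).
The vertices on cycles are {CS101, CS201, CS210, CS401} — 4 in total.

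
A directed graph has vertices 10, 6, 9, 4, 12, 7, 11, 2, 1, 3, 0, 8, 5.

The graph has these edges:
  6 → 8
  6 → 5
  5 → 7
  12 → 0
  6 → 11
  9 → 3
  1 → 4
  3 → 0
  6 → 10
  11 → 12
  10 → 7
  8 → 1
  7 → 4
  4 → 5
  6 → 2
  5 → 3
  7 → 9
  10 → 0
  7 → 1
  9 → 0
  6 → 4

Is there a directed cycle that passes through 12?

12 lies on a cycle iff there is a path from 12 back to itself.
Exploring from 12, it never reaches itself; equivalently, its strongly connected component is a singleton.

No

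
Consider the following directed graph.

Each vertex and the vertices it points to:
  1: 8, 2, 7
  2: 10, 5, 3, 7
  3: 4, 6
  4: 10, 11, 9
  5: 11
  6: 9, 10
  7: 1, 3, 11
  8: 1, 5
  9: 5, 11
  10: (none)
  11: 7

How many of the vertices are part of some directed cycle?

A vertex is on a directed cycle iff it belongs to a strongly connected component of size ≥ 2 (or has a self-loop).
The vertices on cycles are {1, 2, 3, 4, 5, 6, 7, 8, 9, 11} — 10 in total.

10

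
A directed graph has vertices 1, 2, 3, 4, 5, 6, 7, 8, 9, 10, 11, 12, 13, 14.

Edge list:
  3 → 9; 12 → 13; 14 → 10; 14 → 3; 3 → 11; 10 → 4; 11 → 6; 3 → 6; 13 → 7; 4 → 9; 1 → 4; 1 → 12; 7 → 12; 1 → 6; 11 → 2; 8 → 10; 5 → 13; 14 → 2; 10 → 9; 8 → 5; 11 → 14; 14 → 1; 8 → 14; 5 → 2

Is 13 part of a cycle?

Yes

13 is on a cycle iff 13 can reach itself via ≥1 edge.
13 → 7 → 12 → 13 — yes.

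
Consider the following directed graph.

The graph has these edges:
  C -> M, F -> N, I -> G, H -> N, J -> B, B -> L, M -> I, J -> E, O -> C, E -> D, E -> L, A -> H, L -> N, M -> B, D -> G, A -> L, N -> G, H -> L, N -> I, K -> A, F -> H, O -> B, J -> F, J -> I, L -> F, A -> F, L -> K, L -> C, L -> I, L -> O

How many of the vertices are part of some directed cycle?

A vertex is on a directed cycle iff it belongs to a strongly connected component of size ≥ 2 (or has a self-loop).
The vertices on cycles are {A, B, C, F, H, K, L, M, O} — 9 in total.

9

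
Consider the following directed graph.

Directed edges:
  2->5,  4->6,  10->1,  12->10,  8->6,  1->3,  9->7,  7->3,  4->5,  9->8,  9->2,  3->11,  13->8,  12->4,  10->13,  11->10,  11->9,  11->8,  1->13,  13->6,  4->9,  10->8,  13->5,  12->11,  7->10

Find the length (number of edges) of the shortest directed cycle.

For each vertex v, BFS finds the shortest path from v back to v.
The shortest such closed walk is 10 → 1 → 3 → 11 → 10, length 4.

4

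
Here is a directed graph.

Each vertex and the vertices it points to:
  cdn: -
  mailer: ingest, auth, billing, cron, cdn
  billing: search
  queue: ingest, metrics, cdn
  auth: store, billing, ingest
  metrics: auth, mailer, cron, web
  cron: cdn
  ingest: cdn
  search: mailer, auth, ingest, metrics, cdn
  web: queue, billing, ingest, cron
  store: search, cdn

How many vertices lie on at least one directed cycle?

8

A vertex is on a directed cycle iff it belongs to a strongly connected component of size ≥ 2 (or has a self-loop).
The vertices on cycles are {web, auth, queue, store, mailer, search, billing, metrics} — 8 in total.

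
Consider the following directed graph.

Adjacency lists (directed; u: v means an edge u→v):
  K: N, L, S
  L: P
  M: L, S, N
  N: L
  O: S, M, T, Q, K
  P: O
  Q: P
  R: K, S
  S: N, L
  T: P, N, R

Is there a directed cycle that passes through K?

K is on a cycle iff K can reach itself via ≥1 edge.
K → L → P → O → K — yes.

Yes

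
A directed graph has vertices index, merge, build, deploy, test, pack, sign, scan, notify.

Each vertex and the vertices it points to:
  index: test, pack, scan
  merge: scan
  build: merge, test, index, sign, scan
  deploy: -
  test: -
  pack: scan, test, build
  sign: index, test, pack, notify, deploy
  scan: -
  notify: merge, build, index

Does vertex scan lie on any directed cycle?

No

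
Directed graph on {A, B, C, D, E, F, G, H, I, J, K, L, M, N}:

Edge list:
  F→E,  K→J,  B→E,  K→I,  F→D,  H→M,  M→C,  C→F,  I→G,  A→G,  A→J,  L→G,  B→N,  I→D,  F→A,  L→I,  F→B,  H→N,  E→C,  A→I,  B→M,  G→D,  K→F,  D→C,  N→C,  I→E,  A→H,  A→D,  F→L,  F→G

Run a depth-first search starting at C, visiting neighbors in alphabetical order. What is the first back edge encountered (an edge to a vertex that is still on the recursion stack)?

DFS from C (visiting neighbors in alphabetical order); mark gray on enter, black on exit:
C gray
  F gray
    A gray
      D gray
        D→C: C is gray → back edge
First back edge: D → C.

D->C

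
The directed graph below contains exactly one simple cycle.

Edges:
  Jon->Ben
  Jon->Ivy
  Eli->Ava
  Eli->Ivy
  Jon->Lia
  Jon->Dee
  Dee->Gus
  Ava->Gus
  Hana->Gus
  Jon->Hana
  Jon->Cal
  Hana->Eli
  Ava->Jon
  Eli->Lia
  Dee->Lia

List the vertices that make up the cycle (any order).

DFS with gray/black marking from Ava:
Ava gray
  Jon gray
    Ivy gray
    Ivy black
    Dee gray
      Lia gray
      Lia black
      Gus gray
      Gus black
    Dee black
    Ben gray
    Ben black
    Jon→Lia: Lia black — skip
    Hana gray
      Hana→Gus: Gus black — skip
      Eli gray
        Eli→Lia: Lia black — skip
        Eli→Ava: Ava is gray → back edge
Back edge closes the cycle Ava → Jon → Hana → Eli → Ava; its vertices are {Ava, Eli, Jon, Hana}.

Ava, Eli, Jon, Hana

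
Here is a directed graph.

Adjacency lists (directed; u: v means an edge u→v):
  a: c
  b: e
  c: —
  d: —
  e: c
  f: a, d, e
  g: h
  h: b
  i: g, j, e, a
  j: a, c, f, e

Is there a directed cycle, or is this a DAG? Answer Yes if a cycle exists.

No

DFS with white/gray/black marking, starting from b:
b gray
  e gray
    c gray
    c black
  e black
b black
a gray
  a→c: c black — skip
a black
d gray
d black
f gray
  f→a: a black — skip
  f→d: d black — skip
  f→e: e black — skip
f black
g gray
  h gray
    h→b: b black — skip
  h black
g black
i gray
  i→g: g black — skip
  j gray
    j→a: a black — skip
    j→c: c black — skip
    j→f: f black — skip
    j→e: e black — skip
  j black
  i→e: e black — skip
  i→a: a black — skip
i black
Every edge goes to a white or black vertex — no back edge, so the graph is acyclic.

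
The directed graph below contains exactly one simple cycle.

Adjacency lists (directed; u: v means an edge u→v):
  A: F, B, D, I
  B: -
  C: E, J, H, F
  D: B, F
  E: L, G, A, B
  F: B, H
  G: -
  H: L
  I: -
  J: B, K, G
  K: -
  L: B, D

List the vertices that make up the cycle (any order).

D, F, H, L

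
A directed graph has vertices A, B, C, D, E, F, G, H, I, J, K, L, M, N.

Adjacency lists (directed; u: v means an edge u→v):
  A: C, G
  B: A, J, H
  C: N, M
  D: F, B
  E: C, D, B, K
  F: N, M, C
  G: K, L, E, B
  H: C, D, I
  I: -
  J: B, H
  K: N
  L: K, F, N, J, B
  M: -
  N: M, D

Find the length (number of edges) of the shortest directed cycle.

For each vertex v, BFS finds the shortest path from v back to v.
The shortest such closed walk is B → J → B, length 2.

2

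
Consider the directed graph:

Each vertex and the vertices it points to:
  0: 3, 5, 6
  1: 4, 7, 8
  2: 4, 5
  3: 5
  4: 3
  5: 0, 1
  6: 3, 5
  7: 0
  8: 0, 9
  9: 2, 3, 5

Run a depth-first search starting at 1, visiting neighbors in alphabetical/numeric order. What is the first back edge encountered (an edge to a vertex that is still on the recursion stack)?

0->3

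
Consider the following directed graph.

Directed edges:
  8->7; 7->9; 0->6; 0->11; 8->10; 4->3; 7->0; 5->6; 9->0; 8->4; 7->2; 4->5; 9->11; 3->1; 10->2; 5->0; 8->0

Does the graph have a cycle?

No

DFS with white/gray/black marking, starting from 9:
9 gray
  0 gray
    6 gray
    6 black
    11 gray
    11 black
  0 black
  9→11: 11 black — skip
9 black
1 gray
1 black
2 gray
2 black
3 gray
  3→1: 1 black — skip
3 black
4 gray
  5 gray
    5→6: 6 black — skip
    5→0: 0 black — skip
  5 black
  4→3: 3 black — skip
4 black
7 gray
  7→9: 9 black — skip
  7→0: 0 black — skip
  7→2: 2 black — skip
7 black
8 gray
  10 gray
    10→2: 2 black — skip
  10 black
  8→7: 7 black — skip
  8→4: 4 black — skip
  8→0: 0 black — skip
8 black
Every edge goes to a white or black vertex — no back edge, so the graph is acyclic.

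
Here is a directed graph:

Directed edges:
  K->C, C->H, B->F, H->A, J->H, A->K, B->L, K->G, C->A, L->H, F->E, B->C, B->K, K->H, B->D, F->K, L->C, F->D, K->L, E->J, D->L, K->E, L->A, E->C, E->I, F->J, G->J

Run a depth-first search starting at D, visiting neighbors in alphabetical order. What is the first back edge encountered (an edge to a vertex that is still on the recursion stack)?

C→A

DFS from D (visiting neighbors in alphabetical order); mark gray on enter, black on exit:
D gray
  L gray
    A gray
      K gray
        C gray
          C→A: A is gray → back edge
First back edge: C → A.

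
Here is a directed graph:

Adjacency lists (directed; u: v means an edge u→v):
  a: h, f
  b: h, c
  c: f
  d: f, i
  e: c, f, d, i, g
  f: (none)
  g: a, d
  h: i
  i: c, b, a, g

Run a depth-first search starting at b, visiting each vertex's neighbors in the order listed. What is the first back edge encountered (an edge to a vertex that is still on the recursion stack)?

DFS from b (visiting each vertex's neighbors in the order listed); mark gray on enter, black on exit:
b gray
  h gray
    i gray
      c gray
        f gray
        f black
      c black
      i→b: b is gray → back edge
First back edge: i → b.

i->b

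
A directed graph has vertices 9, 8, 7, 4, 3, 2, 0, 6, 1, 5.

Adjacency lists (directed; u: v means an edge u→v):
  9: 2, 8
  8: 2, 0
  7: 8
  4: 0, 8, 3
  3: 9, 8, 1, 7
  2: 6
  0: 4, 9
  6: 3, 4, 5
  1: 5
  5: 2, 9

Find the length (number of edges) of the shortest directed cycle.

2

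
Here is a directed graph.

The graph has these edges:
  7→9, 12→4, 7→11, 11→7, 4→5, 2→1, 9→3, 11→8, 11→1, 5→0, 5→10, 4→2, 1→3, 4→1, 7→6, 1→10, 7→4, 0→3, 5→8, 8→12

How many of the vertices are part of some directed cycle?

6

A vertex is on a directed cycle iff it belongs to a strongly connected component of size ≥ 2 (or has a self-loop).
The vertices on cycles are {4, 5, 7, 8, 11, 12} — 6 in total.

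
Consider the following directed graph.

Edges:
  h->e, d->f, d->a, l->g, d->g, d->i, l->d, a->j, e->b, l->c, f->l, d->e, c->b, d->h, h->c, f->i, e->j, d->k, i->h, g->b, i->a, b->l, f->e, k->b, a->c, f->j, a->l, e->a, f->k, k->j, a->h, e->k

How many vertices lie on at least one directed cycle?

11

A vertex is on a directed cycle iff it belongs to a strongly connected component of size ≥ 2 (or has a self-loop).
The vertices on cycles are {a, b, c, d, e, f, g, h, i, k, l} — 11 in total.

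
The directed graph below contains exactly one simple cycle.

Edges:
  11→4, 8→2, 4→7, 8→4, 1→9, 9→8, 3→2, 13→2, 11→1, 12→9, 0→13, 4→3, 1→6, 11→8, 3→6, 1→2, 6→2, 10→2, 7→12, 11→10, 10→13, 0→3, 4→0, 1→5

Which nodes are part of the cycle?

DFS with gray/black marking from 8:
8 gray
  4 gray
    0 gray
      13 gray
        2 gray
        2 black
      13 black
      3 gray
        6 gray
          6→2: 2 black — skip
        6 black
        3→2: 2 black — skip
      3 black
    0 black
    7 gray
      12 gray
        9 gray
          9→8: 8 is gray → back edge
Back edge closes the cycle 8 → 4 → 7 → 12 → 9 → 8; its vertices are {4, 7, 8, 9, 12}.

4, 7, 8, 9, 12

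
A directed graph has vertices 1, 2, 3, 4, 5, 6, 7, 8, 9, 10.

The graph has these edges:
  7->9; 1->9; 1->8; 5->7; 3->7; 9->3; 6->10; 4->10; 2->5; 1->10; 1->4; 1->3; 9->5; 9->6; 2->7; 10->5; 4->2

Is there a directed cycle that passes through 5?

Yes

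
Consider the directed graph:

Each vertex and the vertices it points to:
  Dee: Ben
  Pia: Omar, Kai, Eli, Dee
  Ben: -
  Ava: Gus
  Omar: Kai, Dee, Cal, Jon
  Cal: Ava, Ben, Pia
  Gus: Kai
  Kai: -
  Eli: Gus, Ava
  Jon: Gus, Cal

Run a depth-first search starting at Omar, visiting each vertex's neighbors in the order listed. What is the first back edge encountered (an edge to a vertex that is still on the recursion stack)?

DFS from Omar (visiting each vertex's neighbors in the order listed); mark gray on enter, black on exit:
Omar gray
  Kai gray
  Kai black
  Dee gray
    Ben gray
    Ben black
  Dee black
  Cal gray
    Ava gray
      Gus gray
        Gus→Kai: Kai black — skip
      Gus black
    Ava black
    Cal→Ben: Ben black — skip
    Pia gray
      Pia→Omar: Omar is gray → back edge
First back edge: Pia → Omar.

Pia→Omar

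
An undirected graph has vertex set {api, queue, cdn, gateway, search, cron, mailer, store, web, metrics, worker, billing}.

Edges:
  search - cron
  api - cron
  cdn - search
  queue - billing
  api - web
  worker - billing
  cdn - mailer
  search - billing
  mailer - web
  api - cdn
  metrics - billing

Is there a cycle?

Yes

DFS, tracking each vertex's parent; an edge to a visited non-parent vertex closes a cycle.
Start from api:
visit api (parent –)
  visit cron (parent api)
    visit search (parent cron)
      visit cdn (parent search)
        cdn–search: parent, skip
        cdn–api: api visited and ≠ parent → cycle
Cycle: api – cron – search – cdn – api.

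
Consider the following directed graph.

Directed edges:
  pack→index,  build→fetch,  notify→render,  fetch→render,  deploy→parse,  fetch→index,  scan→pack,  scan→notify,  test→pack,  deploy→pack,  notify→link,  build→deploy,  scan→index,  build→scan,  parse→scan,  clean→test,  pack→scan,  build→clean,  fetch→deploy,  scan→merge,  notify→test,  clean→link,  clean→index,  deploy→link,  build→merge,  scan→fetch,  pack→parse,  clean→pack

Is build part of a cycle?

No

build lies on a cycle iff there is a path from build back to itself.
Exploring from build, it never reaches itself; equivalently, its strongly connected component is a singleton.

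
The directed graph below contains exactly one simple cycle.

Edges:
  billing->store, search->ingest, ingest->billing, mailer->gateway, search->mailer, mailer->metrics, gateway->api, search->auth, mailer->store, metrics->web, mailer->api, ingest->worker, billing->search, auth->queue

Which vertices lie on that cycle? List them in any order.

ingest, search, billing

DFS with gray/black marking from search:
search gray
  ingest gray
    worker gray
    worker black
    billing gray
      billing→search: search is gray → back edge
Back edge closes the cycle search → ingest → billing → search; its vertices are {ingest, search, billing}.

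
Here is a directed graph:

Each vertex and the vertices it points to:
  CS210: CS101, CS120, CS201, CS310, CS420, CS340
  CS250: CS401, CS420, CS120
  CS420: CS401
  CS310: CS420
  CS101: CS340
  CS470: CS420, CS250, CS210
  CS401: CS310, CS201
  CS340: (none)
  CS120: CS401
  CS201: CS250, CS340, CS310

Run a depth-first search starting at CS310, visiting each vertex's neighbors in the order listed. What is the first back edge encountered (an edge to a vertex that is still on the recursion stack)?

CS401->CS310

DFS from CS310 (visiting each vertex's neighbors in the order listed); mark gray on enter, black on exit:
CS310 gray
  CS420 gray
    CS401 gray
      CS401→CS310: CS310 is gray → back edge
First back edge: CS401 → CS310.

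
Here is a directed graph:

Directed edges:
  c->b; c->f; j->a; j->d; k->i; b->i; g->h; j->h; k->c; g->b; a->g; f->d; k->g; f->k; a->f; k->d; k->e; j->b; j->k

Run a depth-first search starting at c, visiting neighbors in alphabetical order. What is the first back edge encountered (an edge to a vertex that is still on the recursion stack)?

DFS from c (visiting neighbors in alphabetical order); mark gray on enter, black on exit:
c gray
  b gray
    i gray
    i black
  b black
  f gray
    d gray
    d black
    k gray
      k→c: c is gray → back edge
First back edge: k → c.

k->c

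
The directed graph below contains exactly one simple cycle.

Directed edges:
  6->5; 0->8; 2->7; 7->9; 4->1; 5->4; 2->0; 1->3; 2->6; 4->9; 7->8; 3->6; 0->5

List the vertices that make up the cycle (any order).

DFS with gray/black marking from 5:
5 gray
  4 gray
    1 gray
      3 gray
        6 gray
          6→5: 5 is gray → back edge
Back edge closes the cycle 5 → 4 → 1 → 3 → 6 → 5; its vertices are {1, 3, 4, 5, 6}.

1, 3, 4, 5, 6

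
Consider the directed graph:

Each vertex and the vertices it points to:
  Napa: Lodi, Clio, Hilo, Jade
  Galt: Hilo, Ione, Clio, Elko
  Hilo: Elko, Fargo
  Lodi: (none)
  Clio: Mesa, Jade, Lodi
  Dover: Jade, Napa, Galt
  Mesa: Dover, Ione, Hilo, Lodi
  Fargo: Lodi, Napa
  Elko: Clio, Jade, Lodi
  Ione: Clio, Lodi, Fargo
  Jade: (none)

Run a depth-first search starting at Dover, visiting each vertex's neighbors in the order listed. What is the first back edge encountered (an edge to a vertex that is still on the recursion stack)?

Mesa->Dover

DFS from Dover (visiting each vertex's neighbors in the order listed); mark gray on enter, black on exit:
Dover gray
  Jade gray
  Jade black
  Napa gray
    Lodi gray
    Lodi black
    Clio gray
      Mesa gray
        Mesa→Dover: Dover is gray → back edge
First back edge: Mesa → Dover.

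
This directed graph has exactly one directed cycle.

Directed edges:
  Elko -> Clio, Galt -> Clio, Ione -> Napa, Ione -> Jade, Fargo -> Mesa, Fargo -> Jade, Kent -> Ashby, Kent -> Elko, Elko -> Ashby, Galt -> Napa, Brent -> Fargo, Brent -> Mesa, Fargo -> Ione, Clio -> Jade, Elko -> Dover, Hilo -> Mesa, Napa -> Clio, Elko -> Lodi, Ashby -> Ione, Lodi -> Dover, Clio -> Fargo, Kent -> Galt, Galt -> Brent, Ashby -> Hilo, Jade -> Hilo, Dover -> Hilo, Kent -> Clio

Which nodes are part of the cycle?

Clio, Ione, Napa, Fargo

DFS with gray/black marking from Ione:
Ione gray
  Napa gray
    Clio gray
      Fargo gray
        Jade gray
          Hilo gray
            Mesa gray
            Mesa black
          Hilo black
        Jade black
        Fargo→Ione: Ione is gray → back edge
Back edge closes the cycle Ione → Napa → Clio → Fargo → Ione; its vertices are {Clio, Ione, Napa, Fargo}.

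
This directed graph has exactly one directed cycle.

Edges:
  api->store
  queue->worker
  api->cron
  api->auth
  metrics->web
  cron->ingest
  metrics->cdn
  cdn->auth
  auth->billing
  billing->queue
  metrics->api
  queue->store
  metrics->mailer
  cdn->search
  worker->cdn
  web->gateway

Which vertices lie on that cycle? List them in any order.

DFS with gray/black marking from auth:
auth gray
  billing gray
    queue gray
      worker gray
        cdn gray
          cdn→auth: auth is gray → back edge
Back edge closes the cycle auth → billing → queue → worker → cdn → auth; its vertices are {cdn, auth, queue, worker, billing}.

cdn, auth, queue, worker, billing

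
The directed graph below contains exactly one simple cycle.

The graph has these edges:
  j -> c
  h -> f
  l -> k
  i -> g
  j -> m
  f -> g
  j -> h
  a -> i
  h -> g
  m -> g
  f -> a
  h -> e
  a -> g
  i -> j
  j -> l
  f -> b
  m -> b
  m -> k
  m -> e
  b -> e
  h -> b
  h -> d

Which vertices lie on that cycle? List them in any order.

DFS with gray/black marking from j:
j gray
  l gray
    k gray
    k black
  l black
  m gray
    e gray
    e black
    b gray
      b→e: e black — skip
    b black
    m→k: k black — skip
    g gray
    g black
  m black
  c gray
  c black
  h gray
    h→e: e black — skip
    h→g: g black — skip
    d gray
    d black
    h→b: b black — skip
    f gray
      f→g: g black — skip
      f→b: b black — skip
      a gray
        a→g: g black — skip
        i gray
          i→g: g black — skip
          i→j: j is gray → back edge
Back edge closes the cycle j → h → f → a → i → j; its vertices are {a, f, h, i, j}.

a, f, h, i, j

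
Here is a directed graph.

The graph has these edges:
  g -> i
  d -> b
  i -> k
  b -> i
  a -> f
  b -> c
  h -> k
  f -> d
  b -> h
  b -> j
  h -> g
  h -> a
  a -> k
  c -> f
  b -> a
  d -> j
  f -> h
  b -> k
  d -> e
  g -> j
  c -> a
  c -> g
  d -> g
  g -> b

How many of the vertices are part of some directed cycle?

A vertex is on a directed cycle iff it belongs to a strongly connected component of size ≥ 2 (or has a self-loop).
The vertices on cycles are {a, b, c, d, f, g, h} — 7 in total.

7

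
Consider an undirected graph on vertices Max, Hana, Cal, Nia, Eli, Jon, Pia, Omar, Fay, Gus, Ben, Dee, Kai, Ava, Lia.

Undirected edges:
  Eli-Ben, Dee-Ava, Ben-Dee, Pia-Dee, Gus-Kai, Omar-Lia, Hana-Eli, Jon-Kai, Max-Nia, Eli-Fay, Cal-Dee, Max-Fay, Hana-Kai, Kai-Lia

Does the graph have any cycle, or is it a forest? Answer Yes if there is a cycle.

No

DFS, tracking each vertex's parent; an edge to a visited non-parent vertex closes a cycle.
Start from Lia:
visit Lia (parent –)
  visit Omar (parent Lia)
    Omar–Lia: parent, skip
  visit Kai (parent Lia)
    visit Jon (parent Kai)
      Jon–Kai: parent, skip
    Kai–Lia: parent, skip
    visit Hana (parent Kai)
      visit Eli (parent Hana)
        visit Fay (parent Eli)
          Fay–Eli: parent, skip
          visit Max (parent Fay)
            visit Nia (parent Max)
              Nia–Max: parent, skip
            Max–Fay: parent, skip
        Eli–Hana: parent, skip
        visit Ben (parent Eli)
          visit Dee (parent Ben)
            visit Ava (parent Dee)
              Ava–Dee: parent, skip
            Dee–Ben: parent, skip
            visit Cal (parent Dee)
              Cal–Dee: parent, skip
            visit Pia (parent Dee)
              Pia–Dee: parent, skip
          Ben–Eli: parent, skip
      Hana–Kai: parent, skip
    visit Gus (parent Kai)
      Gus–Kai: parent, skip
No non-parent visited neighbor found — the graph is a forest.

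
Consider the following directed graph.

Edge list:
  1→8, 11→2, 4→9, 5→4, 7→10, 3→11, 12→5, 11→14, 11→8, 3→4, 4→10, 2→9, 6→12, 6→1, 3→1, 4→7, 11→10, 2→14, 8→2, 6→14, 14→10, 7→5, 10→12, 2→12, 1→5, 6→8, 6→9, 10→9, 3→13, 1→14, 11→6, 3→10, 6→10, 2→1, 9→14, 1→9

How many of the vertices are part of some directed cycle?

A vertex is on a directed cycle iff it belongs to a strongly connected component of size ≥ 2 (or has a self-loop).
The vertices on cycles are {1, 2, 4, 5, 7, 8, 9, 10, 12, 14} — 10 in total.

10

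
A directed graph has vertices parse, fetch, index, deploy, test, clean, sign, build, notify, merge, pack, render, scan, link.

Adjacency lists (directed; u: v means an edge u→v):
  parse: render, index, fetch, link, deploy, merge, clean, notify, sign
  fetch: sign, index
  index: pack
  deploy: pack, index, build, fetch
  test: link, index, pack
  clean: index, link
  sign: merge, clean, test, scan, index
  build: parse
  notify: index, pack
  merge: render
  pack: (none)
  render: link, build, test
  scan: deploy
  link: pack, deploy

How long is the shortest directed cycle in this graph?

3

For each vertex v, BFS finds the shortest path from v back to v.
The shortest such closed walk is parse → deploy → build → parse, length 3.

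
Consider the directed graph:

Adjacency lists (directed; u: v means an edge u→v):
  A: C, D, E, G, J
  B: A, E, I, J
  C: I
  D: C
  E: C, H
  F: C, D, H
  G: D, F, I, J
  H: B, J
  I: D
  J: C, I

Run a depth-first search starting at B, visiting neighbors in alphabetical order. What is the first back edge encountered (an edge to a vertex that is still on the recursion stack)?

DFS from B (visiting neighbors in alphabetical order); mark gray on enter, black on exit:
B gray
  A gray
    C gray
      I gray
        D gray
          D→C: C is gray → back edge
First back edge: D → C.

D->C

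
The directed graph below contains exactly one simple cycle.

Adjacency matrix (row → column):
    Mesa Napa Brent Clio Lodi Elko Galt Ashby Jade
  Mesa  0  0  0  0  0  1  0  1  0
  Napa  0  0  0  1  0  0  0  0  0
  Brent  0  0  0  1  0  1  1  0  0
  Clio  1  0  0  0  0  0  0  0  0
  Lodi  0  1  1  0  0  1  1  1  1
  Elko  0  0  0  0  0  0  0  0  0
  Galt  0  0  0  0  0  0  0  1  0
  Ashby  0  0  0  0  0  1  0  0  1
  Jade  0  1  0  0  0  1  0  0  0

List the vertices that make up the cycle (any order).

DFS with gray/black marking from Napa:
Napa gray
  Clio gray
    Mesa gray
      Elko gray
      Elko black
      Ashby gray
        Jade gray
          Jade→Napa: Napa is gray → back edge
Back edge closes the cycle Napa → Clio → Mesa → Ashby → Jade → Napa; its vertices are {Clio, Jade, Mesa, Napa, Ashby}.

Clio, Jade, Mesa, Napa, Ashby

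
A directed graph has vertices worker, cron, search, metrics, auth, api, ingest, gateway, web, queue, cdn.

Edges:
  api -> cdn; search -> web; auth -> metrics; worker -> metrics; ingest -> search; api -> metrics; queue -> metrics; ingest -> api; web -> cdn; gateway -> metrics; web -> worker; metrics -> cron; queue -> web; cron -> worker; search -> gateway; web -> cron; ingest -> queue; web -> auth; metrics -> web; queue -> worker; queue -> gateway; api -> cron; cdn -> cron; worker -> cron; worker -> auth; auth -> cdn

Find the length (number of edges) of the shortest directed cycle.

2

For each vertex v, BFS finds the shortest path from v back to v.
The shortest such closed walk is worker → cron → worker, length 2.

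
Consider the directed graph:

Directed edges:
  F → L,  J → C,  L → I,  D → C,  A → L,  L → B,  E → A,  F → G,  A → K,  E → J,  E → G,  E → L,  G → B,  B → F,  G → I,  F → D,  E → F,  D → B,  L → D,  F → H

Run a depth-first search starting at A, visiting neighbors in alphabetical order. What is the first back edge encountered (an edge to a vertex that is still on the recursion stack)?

DFS from A (visiting neighbors in alphabetical order); mark gray on enter, black on exit:
A gray
  K gray
  K black
  L gray
    B gray
      F gray
        D gray
          D→B: B is gray → back edge
First back edge: D → B.

D->B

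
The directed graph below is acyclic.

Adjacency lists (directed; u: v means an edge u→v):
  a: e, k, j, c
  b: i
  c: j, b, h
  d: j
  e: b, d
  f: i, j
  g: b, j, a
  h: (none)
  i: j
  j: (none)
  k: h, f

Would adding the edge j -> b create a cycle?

Yes

Adding j→b creates a cycle iff b can already reach j.
Path from b: b → i → j.
So b → … → j → b is a cycle.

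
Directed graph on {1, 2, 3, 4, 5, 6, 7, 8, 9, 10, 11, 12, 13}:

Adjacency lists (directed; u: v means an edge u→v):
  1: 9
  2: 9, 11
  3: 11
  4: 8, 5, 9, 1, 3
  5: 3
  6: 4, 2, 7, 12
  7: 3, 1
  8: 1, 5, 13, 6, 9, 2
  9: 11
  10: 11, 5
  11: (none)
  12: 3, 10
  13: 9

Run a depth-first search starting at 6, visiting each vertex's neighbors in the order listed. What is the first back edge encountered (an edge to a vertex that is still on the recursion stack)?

DFS from 6 (visiting each vertex's neighbors in the order listed); mark gray on enter, black on exit:
6 gray
  4 gray
    8 gray
      1 gray
        9 gray
          11 gray
          11 black
        9 black
      1 black
      5 gray
        3 gray
          3→11: 11 black — skip
        3 black
      5 black
      13 gray
        13→9: 9 black — skip
      13 black
      8→6: 6 is gray → back edge
First back edge: 8 → 6.

8->6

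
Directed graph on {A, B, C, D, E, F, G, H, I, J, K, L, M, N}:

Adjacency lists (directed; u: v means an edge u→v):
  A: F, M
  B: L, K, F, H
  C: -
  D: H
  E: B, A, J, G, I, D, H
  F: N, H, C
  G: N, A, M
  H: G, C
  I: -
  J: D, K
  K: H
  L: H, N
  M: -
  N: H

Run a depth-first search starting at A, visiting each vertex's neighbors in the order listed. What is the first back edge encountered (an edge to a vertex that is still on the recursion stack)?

DFS from A (visiting each vertex's neighbors in the order listed); mark gray on enter, black on exit:
A gray
  F gray
    N gray
      H gray
        G gray
          G→N: N is gray → back edge
First back edge: G → N.

G->N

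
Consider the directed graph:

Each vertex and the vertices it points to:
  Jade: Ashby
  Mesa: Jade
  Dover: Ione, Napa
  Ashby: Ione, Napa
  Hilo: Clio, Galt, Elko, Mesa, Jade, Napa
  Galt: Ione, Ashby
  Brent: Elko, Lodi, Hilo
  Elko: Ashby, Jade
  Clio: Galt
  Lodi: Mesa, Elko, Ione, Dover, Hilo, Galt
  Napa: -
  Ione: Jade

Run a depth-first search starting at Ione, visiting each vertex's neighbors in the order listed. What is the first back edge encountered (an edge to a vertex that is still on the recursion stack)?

DFS from Ione (visiting each vertex's neighbors in the order listed); mark gray on enter, black on exit:
Ione gray
  Jade gray
    Ashby gray
      Ashby→Ione: Ione is gray → back edge
First back edge: Ashby → Ione.

Ashby->Ione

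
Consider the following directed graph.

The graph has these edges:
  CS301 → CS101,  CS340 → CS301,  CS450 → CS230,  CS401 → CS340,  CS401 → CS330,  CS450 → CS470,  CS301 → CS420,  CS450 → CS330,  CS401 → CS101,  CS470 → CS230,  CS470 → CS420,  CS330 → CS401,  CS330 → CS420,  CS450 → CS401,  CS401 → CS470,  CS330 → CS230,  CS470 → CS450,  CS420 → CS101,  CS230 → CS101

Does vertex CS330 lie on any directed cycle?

CS330 is on a cycle iff CS330 can reach itself via ≥1 edge.
CS330 → CS401 → CS330 — yes.

Yes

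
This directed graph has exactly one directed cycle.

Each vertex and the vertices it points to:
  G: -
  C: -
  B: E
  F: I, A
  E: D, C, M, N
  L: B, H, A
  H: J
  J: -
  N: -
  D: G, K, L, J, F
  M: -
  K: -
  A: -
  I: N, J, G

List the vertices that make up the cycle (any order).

DFS with gray/black marking from E:
E gray
  D gray
    G gray
    G black
    K gray
    K black
    L gray
      B gray
        B→E: E is gray → back edge
Back edge closes the cycle E → D → L → B → E; its vertices are {B, D, E, L}.

B, D, E, L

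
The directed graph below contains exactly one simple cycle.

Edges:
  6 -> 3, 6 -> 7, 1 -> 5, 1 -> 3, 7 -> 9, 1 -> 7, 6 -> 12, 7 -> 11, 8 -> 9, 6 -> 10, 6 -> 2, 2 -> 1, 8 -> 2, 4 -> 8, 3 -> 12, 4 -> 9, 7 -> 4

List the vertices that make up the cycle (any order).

1, 2, 4, 7, 8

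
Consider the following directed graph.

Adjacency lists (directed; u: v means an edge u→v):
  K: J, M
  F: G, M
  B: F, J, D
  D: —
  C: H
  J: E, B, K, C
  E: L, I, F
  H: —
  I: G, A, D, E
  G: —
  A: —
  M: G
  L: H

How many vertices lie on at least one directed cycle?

A vertex is on a directed cycle iff it belongs to a strongly connected component of size ≥ 2 (or has a self-loop).
The vertices on cycles are {B, E, I, J, K} — 5 in total.

5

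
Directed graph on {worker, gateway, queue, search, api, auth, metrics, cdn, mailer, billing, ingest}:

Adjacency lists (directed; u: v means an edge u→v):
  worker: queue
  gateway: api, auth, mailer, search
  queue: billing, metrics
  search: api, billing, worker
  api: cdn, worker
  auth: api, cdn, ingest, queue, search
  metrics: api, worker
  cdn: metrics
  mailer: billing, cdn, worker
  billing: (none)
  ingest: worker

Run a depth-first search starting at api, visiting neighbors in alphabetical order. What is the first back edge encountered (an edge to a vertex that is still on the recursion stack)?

DFS from api (visiting neighbors in alphabetical order); mark gray on enter, black on exit:
api gray
  cdn gray
    metrics gray
      metrics→api: api is gray → back edge
First back edge: metrics → api.

metrics→api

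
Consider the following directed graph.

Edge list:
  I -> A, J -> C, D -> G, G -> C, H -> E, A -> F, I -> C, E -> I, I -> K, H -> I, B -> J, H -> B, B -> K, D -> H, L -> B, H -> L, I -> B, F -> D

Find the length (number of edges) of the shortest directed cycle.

For each vertex v, BFS finds the shortest path from v back to v.
The shortest such closed walk is H → I → A → F → D → H, length 5.

5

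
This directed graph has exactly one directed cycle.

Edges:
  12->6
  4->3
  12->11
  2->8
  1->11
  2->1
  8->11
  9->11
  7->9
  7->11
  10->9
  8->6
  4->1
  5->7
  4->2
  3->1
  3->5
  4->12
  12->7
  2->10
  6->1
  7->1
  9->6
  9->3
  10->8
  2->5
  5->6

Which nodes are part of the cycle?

DFS with gray/black marking from 3:
3 gray
  1 gray
    11 gray
    11 black
  1 black
  5 gray
    6 gray
      6→1: 1 black — skip
    6 black
    7 gray
      7→1: 1 black — skip
      9 gray
        9→3: 3 is gray → back edge
Back edge closes the cycle 3 → 5 → 7 → 9 → 3; its vertices are {3, 5, 7, 9}.

3, 5, 7, 9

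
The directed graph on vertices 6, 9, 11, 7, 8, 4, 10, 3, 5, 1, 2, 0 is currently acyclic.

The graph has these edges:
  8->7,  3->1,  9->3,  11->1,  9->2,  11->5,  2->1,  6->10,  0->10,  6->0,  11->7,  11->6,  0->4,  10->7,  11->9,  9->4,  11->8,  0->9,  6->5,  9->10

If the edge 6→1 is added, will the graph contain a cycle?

No

Adding 6→1 creates a cycle iff 1 can already reach 6.
Explore from 1: no path reaches 6. The graph stays acyclic.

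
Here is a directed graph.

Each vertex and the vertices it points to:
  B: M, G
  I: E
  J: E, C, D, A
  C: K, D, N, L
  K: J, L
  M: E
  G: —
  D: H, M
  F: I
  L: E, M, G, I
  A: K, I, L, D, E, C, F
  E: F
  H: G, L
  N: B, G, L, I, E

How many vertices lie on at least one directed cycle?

7

A vertex is on a directed cycle iff it belongs to a strongly connected component of size ≥ 2 (or has a self-loop).
The vertices on cycles are {A, C, E, F, I, J, K} — 7 in total.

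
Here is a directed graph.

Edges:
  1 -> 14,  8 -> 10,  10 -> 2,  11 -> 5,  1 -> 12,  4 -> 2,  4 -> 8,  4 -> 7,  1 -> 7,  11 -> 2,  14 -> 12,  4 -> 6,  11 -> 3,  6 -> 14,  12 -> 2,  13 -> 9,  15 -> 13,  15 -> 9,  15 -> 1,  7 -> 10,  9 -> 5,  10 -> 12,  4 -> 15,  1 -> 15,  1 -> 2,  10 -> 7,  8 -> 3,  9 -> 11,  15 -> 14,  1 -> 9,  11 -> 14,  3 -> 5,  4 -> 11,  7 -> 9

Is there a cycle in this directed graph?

Yes

DFS with white/gray/black marking, starting from 6:
6 gray
  14 gray
    12 gray
      2 gray
      2 black
    12 black
  14 black
6 black
1 gray
  9 gray
    5 gray
    5 black
    11 gray
      3 gray
        3→5: 5 black — skip
      3 black
      11→14: 14 black — skip
      11→5: 5 black — skip
      11→2: 2 black — skip
    11 black
  9 black
  15 gray
    15→1: 1 is gray → back edge
Back edge found, so a cycle exists: 1 → 15 → 1.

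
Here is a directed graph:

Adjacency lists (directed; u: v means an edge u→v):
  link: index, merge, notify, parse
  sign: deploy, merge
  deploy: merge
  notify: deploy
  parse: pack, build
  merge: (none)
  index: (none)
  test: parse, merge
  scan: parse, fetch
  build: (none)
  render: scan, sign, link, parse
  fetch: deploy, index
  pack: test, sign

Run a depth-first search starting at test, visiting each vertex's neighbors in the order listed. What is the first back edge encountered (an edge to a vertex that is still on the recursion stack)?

pack->test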